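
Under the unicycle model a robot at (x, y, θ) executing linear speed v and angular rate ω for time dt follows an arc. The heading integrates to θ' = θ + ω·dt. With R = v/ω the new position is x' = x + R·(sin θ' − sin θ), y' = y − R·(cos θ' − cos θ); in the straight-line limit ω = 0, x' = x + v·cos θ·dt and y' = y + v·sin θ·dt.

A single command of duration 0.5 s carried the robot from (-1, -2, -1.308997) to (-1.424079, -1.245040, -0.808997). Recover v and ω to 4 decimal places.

v = -1.7500, ω = 1.0000

Δθ = -0.808997 − -1.308997 = 0.500000
ω = Δθ/dt = 0.500000/0.5 = 1.0000
R = −Δy/(cos θ' − cos θ) = -1.7500
v = R·ω = -1.7500·1.0000 = -1.7500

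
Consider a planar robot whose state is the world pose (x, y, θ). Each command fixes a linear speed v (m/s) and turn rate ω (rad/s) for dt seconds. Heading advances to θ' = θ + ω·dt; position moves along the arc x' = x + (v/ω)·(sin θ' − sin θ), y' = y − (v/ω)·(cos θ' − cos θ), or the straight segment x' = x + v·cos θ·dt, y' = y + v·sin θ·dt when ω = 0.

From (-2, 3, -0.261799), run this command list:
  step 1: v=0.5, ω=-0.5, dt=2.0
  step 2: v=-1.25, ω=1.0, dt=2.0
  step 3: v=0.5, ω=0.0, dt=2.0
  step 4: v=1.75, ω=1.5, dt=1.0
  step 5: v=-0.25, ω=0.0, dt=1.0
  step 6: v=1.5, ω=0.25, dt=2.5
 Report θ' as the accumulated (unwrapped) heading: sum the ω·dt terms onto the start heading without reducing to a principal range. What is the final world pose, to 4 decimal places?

step 1: θ'=-1.2618 (R=-1.0000) → pose (-1.3062, 2.3382, -1.2618)
step 2: θ'=0.7382 (R=-1.2500) → pose (-3.3382, 2.8826, 0.7382)
step 3: θ'=0.7382 (straight) → pose (-2.5985, 3.5556, 0.7382)
step 4: θ'=2.2382 (R=1.1667) → pose (-2.4673, 5.1407, 2.2382)
step 5: θ'=2.2382 (straight) → pose (-2.3125, 4.9443, 2.2382)
step 6: θ'=2.8632 (R=6.0000) → pose (-5.3763, 6.9996, 2.8632)

(-5.3763, 6.9996, 2.8632)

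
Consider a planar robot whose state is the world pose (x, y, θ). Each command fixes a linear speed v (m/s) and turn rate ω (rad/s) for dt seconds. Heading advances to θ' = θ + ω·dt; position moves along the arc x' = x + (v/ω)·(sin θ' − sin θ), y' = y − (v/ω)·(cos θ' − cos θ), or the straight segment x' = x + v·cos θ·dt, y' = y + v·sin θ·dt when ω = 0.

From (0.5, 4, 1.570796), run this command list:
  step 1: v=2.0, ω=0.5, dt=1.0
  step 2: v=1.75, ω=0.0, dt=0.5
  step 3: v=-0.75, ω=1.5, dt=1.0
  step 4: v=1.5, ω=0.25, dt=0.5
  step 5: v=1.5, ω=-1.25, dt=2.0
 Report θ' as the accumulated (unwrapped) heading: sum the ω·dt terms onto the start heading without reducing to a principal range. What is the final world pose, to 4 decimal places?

step 1: θ'=2.0708 (R=4.0000) → pose (0.0103, 5.9177, 2.0708)
step 2: θ'=2.0708 (straight) → pose (-0.4092, 6.6856, 2.0708)
step 3: θ'=3.5708 (R=-0.5000) → pose (0.2377, 6.4707, 3.5708)
step 4: θ'=3.6958 (R=6.0000) → pose (-0.4230, 6.1168, 3.6958)
step 5: θ'=1.1958 (R=-1.2000) → pose (-2.1711, 7.5767, 1.1958)

(-2.1711, 7.5767, 1.1958)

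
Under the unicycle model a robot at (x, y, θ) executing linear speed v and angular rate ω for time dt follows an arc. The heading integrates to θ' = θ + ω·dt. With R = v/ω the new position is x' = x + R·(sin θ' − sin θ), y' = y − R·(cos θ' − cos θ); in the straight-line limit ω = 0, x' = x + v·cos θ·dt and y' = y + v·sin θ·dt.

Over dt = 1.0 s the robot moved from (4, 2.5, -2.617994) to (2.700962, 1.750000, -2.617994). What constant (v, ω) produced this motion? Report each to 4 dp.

Δθ = -2.617994 − -2.617994 = 0.000000
ω = Δθ/dt = 0.000000/1.0 = 0.0000
ω = 0 → v = (Δx·cos θ + Δy·sin θ)/dt = 1.5000

v = 1.5000, ω = 0.0000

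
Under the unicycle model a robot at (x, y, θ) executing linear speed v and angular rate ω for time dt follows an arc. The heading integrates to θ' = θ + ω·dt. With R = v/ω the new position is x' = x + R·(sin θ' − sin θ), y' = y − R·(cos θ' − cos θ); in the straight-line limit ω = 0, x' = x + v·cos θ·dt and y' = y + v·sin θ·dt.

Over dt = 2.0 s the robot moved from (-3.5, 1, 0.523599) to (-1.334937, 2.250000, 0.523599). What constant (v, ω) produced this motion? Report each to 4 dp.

Δθ = 0.523599 − 0.523599 = 0.000000
ω = Δθ/dt = 0.000000/2.0 = 0.0000
ω = 0 → v = (Δx·cos θ + Δy·sin θ)/dt = 1.2500

v = 1.2500, ω = 0.0000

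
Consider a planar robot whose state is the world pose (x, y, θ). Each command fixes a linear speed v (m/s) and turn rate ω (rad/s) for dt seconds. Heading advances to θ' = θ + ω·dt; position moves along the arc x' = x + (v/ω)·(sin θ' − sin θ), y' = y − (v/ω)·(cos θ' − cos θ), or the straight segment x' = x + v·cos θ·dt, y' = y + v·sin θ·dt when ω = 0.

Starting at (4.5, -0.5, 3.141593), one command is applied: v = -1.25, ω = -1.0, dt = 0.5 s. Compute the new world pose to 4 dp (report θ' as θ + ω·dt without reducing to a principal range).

(5.0993, -0.6530, 2.6416)

θ' = 3.1416 + -1.0·0.5 = 2.6416
R = v/ω = -1.25/-1.0 = 1.2500
x' = 4.5 + 1.2500·(sin 2.6416 − sin 3.1416) = 5.0993
y' = -0.5 − 1.2500·(cos 2.6416 − cos 3.1416) = -0.6530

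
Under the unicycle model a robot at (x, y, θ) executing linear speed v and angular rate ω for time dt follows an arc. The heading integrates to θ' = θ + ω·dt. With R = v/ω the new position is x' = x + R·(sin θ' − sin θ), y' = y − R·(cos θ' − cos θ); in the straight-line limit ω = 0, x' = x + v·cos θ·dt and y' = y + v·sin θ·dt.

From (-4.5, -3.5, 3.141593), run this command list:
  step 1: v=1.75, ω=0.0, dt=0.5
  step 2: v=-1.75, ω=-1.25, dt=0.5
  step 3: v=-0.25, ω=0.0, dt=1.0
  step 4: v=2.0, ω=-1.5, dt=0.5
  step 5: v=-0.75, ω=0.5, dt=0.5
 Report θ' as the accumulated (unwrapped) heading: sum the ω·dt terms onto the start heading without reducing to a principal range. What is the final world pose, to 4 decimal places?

(-4.7629, -3.4440, 2.0166)

step 1: θ'=3.1416 (straight) → pose (-5.3750, -3.5000, 3.1416)
step 2: θ'=2.5166 (R=1.4000) → pose (-4.5559, -3.7647, 2.5166)
step 3: θ'=2.5166 (straight) → pose (-4.3531, -3.9109, 2.5166)
step 4: θ'=1.7666 (R=-1.3333) → pose (-4.8809, -3.0890, 1.7666)
step 5: θ'=2.0166 (R=-1.5000) → pose (-4.7629, -3.4440, 2.0166)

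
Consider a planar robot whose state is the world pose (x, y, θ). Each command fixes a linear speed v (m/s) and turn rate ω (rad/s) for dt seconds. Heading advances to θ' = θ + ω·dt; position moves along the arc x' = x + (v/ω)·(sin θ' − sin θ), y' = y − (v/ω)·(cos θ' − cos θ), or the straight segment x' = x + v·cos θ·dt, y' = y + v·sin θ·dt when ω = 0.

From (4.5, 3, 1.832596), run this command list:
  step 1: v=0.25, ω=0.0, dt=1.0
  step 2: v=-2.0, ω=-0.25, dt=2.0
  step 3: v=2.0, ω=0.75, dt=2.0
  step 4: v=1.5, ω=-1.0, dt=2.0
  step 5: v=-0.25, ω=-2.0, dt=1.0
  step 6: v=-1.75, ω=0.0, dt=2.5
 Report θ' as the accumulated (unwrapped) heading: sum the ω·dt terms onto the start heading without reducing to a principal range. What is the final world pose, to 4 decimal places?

step 1: θ'=1.8326 (straight) → pose (4.4353, 3.2415, 1.8326)
step 2: θ'=1.3326 (R=8.0000) → pose (4.4820, -0.7167, 1.3326)
step 3: θ'=2.8326 (R=2.6667) → pose (2.7016, 2.4529, 2.8326)
step 4: θ'=0.8326 (R=-1.5000) → pose (2.0482, 4.8913, 0.8326)
step 5: θ'=-1.1674 (R=0.1250) → pose (1.8408, 4.9263, -1.1674)
step 6: θ'=-1.1674 (straight) → pose (0.1234, 8.9502, -1.1674)

(0.1234, 8.9502, -1.1674)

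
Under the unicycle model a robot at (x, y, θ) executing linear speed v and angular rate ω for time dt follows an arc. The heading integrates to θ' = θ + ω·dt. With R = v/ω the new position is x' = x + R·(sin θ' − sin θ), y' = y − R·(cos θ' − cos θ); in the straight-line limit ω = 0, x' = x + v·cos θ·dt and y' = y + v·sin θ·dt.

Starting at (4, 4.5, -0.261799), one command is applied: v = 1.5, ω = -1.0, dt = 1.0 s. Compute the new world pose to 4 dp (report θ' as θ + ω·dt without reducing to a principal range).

θ' = -0.2618 + -1.0·1.0 = -1.2618
R = v/ω = 1.5/-1.0 = -1.5000
x' = 4 + -1.5000·(sin -1.2618 − sin -0.2618) = 5.0407
y' = 4.5 − -1.5000·(cos -1.2618 − cos -0.2618) = 3.5073

(5.0407, 3.5073, -1.2618)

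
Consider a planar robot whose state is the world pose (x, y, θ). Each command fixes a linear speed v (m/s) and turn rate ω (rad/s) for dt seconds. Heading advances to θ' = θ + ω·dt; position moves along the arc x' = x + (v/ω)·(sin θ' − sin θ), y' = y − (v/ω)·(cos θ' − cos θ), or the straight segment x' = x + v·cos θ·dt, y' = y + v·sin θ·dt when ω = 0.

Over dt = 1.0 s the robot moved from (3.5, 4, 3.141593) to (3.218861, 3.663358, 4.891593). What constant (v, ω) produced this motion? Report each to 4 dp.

v = 0.5000, ω = 1.7500

Δθ = 4.891593 − 3.141593 = 1.750000
ω = Δθ/dt = 1.750000/1.0 = 1.7500
R = −Δy/(cos θ' − cos θ) = 0.2857
v = R·ω = 0.2857·1.7500 = 0.5000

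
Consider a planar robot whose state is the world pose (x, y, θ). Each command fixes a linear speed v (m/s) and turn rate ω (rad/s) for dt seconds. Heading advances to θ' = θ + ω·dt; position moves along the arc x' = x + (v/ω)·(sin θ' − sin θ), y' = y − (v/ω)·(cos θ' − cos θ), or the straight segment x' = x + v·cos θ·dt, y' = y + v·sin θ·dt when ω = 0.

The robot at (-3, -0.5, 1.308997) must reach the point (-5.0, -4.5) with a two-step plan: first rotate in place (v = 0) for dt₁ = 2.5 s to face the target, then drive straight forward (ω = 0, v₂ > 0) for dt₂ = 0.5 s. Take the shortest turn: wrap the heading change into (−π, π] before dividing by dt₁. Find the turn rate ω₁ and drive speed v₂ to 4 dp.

heading to target = atan2(-4.5−-0.5, -5−-3) = -2.0344
Δθ = wrap(-2.0344 − 1.3090) = 2.9397; ω₁ = Δθ/dt₁ = 1.1759
distance = √((-5−-3)² + (-4.5−-0.5)²) = 4.4721; v₂ = distance/dt₂ = 8.9443

ω₁ = 1.1759, v₂ = 8.9443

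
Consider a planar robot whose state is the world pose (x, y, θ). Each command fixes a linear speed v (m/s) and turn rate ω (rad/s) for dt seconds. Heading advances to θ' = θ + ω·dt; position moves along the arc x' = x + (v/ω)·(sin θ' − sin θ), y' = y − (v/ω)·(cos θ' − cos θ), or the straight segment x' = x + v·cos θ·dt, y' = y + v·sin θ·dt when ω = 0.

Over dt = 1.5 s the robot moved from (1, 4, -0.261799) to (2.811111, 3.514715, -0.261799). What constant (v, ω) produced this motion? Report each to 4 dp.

v = 1.2500, ω = 0.0000

Δθ = -0.261799 − -0.261799 = 0.000000
ω = Δθ/dt = 0.000000/1.5 = 0.0000
ω = 0 → v = (Δx·cos θ + Δy·sin θ)/dt = 1.2500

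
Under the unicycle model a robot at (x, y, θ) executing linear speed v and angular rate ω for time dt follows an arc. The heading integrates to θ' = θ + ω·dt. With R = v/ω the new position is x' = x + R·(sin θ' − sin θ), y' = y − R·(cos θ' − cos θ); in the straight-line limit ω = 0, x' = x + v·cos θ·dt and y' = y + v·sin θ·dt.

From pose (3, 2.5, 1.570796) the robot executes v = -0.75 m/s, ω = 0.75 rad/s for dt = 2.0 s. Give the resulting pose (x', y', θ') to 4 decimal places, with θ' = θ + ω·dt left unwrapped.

θ' = 1.5708 + 0.75·2.0 = 3.0708
R = v/ω = -0.75/0.75 = -1.0000
x' = 3 + -1.0000·(sin 3.0708 − sin 1.5708) = 3.9293
y' = 2.5 − -1.0000·(cos 3.0708 − cos 1.5708) = 1.5025

(3.9293, 1.5025, 3.0708)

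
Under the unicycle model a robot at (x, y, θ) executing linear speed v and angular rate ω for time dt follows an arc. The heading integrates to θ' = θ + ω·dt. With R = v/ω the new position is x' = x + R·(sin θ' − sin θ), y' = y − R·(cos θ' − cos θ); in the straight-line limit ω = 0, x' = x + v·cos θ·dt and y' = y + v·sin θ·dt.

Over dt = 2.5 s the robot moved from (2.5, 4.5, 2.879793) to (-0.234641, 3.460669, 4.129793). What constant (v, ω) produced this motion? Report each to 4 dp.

v = 1.2500, ω = 0.5000

Δθ = 4.129793 − 2.879793 = 1.250000
ω = Δθ/dt = 1.250000/2.5 = 0.5000
R = Δx/(sin θ' − sin θ) = 2.5000
v = R·ω = 2.5000·0.5000 = 1.2500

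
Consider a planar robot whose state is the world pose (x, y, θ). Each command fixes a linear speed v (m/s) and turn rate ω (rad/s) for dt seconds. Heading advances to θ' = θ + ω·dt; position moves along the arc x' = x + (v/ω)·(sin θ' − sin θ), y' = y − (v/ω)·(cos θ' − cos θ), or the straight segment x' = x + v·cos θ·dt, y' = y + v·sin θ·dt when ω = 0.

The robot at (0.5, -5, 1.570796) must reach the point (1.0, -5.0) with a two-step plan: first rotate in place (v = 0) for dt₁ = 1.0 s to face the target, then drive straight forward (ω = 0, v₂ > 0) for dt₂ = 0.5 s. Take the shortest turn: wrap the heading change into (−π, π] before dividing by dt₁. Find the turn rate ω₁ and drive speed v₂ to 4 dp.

heading to target = atan2(-5−-5, 1−0.5) = 0.0000
Δθ = wrap(0.0000 − 1.5708) = -1.5708; ω₁ = Δθ/dt₁ = -1.5708
distance = √((1−0.5)² + (-5−-5)²) = 0.5000; v₂ = distance/dt₂ = 1.0000

ω₁ = -1.5708, v₂ = 1.0000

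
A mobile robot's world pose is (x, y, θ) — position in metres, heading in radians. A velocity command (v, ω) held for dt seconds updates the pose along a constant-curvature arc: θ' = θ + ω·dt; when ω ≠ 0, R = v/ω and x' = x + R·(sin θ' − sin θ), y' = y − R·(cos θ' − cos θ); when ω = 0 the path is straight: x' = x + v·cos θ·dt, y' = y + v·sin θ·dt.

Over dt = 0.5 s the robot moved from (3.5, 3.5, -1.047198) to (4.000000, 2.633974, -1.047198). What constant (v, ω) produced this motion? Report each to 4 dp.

Δθ = -1.047198 − -1.047198 = 0.000000
ω = Δθ/dt = 0.000000/0.5 = 0.0000
ω = 0 → v = (Δx·cos θ + Δy·sin θ)/dt = 2.0000

v = 2.0000, ω = 0.0000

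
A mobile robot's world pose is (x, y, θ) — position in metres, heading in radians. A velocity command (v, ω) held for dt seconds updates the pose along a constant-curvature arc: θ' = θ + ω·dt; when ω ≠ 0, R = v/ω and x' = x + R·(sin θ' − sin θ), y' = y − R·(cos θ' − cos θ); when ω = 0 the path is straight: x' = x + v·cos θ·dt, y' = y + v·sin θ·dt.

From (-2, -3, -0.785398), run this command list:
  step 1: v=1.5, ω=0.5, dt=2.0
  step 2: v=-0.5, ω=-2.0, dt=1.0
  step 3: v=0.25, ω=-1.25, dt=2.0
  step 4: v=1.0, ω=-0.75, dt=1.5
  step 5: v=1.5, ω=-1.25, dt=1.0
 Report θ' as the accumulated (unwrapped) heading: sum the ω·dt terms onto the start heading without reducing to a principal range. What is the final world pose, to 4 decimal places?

(1.6387, -1.7991, -6.6604)

step 1: θ'=0.2146 (R=3.0000) → pose (0.7602, -3.8099, 0.2146)
step 2: θ'=-1.7854 (R=0.2500) → pose (0.4627, -3.5124, -1.7854)
step 3: θ'=-4.2854 (R=-0.2000) → pose (0.0852, -3.5526, -4.2854)
step 4: θ'=-5.4104 (R=-1.3333) → pose (0.2774, -2.1435, -5.4104)
step 5: θ'=-6.6604 (R=-1.2000) → pose (1.6387, -1.7991, -6.6604)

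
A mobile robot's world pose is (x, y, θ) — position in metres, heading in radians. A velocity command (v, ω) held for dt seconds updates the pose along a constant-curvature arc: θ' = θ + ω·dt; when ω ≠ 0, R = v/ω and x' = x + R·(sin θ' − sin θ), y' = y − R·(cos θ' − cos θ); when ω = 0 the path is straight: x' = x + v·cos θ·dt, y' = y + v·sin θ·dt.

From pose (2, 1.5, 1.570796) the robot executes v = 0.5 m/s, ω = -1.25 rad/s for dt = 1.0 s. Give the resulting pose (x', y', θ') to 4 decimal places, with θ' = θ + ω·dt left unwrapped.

θ' = 1.5708 + -1.25·1.0 = 0.3208
R = v/ω = 0.5/-1.25 = -0.4000
x' = 2 + -0.4000·(sin 0.3208 − sin 1.5708) = 2.2739
y' = 1.5 − -0.4000·(cos 0.3208 − cos 1.5708) = 1.8796

(2.2739, 1.8796, 0.3208)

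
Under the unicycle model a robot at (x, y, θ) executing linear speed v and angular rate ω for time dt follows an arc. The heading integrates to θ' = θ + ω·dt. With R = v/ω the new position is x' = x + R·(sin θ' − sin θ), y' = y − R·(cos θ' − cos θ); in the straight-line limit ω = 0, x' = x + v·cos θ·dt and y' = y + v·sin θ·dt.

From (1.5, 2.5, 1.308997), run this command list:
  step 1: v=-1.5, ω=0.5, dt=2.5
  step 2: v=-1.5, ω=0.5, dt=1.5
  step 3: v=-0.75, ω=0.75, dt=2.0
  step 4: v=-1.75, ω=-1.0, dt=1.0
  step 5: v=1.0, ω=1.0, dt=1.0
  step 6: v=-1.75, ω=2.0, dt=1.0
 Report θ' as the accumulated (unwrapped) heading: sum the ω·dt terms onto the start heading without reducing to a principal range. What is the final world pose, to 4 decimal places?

(4.6986, 1.1818, 6.8090)

step 1: θ'=2.5590 (R=-3.0000) → pose (2.7472, -0.7816, 2.5590)
step 2: θ'=3.3090 (R=-3.0000) → pose (4.8976, -1.2345, 3.3090)
step 3: θ'=4.8090 (R=-1.0000) → pose (5.7264, -0.1520, 4.8090)
step 4: θ'=3.8090 (R=1.7500) → pose (6.3850, 1.3913, 3.8090)
step 5: θ'=4.8090 (R=1.0000) → pose (6.0087, 0.5094, 4.8090)
step 6: θ'=6.8090 (R=-0.8750) → pose (4.6986, 1.1818, 6.8090)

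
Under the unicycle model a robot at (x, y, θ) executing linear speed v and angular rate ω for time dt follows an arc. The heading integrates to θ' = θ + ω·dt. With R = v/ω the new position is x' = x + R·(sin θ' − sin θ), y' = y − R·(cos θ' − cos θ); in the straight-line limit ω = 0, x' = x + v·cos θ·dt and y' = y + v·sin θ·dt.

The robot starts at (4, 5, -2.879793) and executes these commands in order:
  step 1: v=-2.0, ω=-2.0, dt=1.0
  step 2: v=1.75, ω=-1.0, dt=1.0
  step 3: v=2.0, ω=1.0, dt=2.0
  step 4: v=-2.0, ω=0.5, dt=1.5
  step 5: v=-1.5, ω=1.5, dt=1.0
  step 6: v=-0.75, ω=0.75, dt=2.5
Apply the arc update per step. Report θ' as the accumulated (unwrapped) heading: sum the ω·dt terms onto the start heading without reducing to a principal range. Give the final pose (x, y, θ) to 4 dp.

(9.3287, 9.4332, 0.2452)

step 1: θ'=-4.8798 (R=1.0000) → pose (5.2448, 3.8675, -4.8798)
step 2: θ'=-5.8798 (R=-1.7500) → pose (6.2834, 5.1854, -5.8798)
step 3: θ'=-3.8798 (R=2.0000) → pose (6.8443, 8.5042, -3.8798)
step 4: θ'=-3.1298 (R=-4.0000) → pose (9.5833, 7.4632, -3.1298)
step 5: θ'=-1.6298 (R=-1.0000) → pose (10.5698, 8.4042, -1.6298)
step 6: θ'=0.2452 (R=-1.0000) → pose (9.3287, 9.4332, 0.2452)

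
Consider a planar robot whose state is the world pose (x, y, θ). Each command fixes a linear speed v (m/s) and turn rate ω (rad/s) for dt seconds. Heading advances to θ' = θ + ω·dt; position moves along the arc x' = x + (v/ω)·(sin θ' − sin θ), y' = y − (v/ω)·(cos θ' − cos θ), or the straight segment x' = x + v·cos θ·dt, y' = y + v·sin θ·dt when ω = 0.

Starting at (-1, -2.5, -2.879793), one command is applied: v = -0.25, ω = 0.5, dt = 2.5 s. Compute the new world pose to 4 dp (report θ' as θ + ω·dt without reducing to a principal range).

(-0.6303, -2.0465, -1.6298)

θ' = -2.8798 + 0.5·2.5 = -1.6298
R = v/ω = -0.25/0.5 = -0.5000
x' = -1 + -0.5000·(sin -1.6298 − sin -2.8798) = -0.6303
y' = -2.5 − -0.5000·(cos -1.6298 − cos -2.8798) = -2.0465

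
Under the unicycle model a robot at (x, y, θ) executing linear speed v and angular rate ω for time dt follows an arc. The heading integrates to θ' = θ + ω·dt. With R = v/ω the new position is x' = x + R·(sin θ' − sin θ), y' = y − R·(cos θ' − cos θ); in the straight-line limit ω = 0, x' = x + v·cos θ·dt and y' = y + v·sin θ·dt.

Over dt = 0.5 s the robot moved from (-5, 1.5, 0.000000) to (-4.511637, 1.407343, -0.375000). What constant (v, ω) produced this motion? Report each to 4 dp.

v = 1.0000, ω = -0.7500

Δθ = -0.375000 − 0.000000 = -0.375000
ω = Δθ/dt = -0.375000/0.5 = -0.7500
R = Δx/(sin θ' − sin θ) = -1.3333
v = R·ω = -1.3333·-0.7500 = 1.0000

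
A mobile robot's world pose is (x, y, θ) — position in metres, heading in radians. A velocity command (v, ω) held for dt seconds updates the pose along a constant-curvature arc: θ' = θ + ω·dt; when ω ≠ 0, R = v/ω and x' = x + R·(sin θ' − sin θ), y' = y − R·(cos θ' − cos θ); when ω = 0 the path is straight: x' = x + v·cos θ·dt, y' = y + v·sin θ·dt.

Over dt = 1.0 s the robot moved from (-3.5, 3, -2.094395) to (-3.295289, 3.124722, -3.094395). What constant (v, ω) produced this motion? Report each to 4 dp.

v = -0.2500, ω = -1.0000

Δθ = -3.094395 − -2.094395 = -1.000000
ω = Δθ/dt = -1.000000/1.0 = -1.0000
R = Δx/(sin θ' − sin θ) = 0.2500
v = R·ω = 0.2500·-1.0000 = -0.2500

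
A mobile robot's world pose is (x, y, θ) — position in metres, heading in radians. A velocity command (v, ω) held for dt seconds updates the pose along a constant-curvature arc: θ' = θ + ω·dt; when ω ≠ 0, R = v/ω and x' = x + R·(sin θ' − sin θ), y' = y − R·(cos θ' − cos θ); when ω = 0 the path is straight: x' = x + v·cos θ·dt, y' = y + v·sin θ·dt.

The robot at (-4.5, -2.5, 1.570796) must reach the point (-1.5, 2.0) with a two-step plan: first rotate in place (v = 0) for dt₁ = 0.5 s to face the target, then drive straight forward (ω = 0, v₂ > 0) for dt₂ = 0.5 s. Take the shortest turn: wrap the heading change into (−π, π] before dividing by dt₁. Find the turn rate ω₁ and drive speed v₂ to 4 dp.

heading to target = atan2(2−-2.5, -1.5−-4.5) = 0.9828
Δθ = wrap(0.9828 − 1.5708) = -0.5880; ω₁ = Δθ/dt₁ = -1.1760
distance = √((-1.5−-4.5)² + (2−-2.5)²) = 5.4083; v₂ = distance/dt₂ = 10.8167

ω₁ = -1.1760, v₂ = 10.8167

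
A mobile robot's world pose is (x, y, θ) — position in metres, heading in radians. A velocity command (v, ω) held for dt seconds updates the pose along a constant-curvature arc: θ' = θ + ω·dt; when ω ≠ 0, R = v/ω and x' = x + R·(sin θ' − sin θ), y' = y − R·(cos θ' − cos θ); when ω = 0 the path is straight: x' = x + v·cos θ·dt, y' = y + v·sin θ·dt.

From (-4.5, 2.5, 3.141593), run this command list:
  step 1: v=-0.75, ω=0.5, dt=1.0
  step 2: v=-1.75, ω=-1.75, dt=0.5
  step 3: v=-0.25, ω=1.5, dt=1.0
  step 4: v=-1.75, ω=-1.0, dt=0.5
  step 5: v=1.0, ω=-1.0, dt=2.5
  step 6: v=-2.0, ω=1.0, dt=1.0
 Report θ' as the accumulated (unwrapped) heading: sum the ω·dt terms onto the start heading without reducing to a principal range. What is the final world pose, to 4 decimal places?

(-3.3348, 2.7138, 2.2666)

step 1: θ'=3.6416 (R=-1.5000) → pose (-3.7809, 2.6836, 3.6416)
step 2: θ'=2.7666 (R=1.0000) → pose (-2.9352, 2.7366, 2.7666)
step 3: θ'=4.2666 (R=-0.1667) → pose (-2.7237, 2.8198, 4.2666)
step 4: θ'=3.7666 (R=1.7500) → pose (-2.1687, 3.4844, 3.7666)
step 5: θ'=1.2666 (R=-1.0000) → pose (-3.7079, 4.5949, 1.2666)
step 6: θ'=2.2666 (R=-2.0000) → pose (-3.3348, 2.7138, 2.2666)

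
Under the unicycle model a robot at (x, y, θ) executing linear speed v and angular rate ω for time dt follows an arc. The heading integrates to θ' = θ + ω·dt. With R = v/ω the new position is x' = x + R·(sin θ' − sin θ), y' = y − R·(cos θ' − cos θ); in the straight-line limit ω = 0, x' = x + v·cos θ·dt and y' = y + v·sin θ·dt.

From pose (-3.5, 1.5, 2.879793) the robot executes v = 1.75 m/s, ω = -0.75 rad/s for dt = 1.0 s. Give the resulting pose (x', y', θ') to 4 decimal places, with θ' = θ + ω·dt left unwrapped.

(-4.8743, 2.5164, 2.1298)

θ' = 2.8798 + -0.75·1.0 = 2.1298
R = v/ω = 1.75/-0.75 = -2.3333
x' = -3.5 + -2.3333·(sin 2.1298 − sin 2.8798) = -4.8743
y' = 1.5 − -2.3333·(cos 2.1298 − cos 2.8798) = 2.5164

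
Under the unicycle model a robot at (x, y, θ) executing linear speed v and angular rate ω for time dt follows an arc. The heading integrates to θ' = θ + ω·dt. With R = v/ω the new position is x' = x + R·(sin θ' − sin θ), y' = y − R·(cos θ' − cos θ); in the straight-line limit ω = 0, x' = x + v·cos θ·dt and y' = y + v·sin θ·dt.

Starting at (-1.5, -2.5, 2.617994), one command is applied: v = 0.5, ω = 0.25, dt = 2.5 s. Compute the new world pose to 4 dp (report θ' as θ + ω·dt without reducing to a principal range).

θ' = 2.6180 + 0.25·2.5 = 3.2430
R = v/ω = 0.5/0.25 = 2.0000
x' = -1.5 + 2.0000·(sin 3.2430 − sin 2.6180) = -2.7025
y' = -2.5 − 2.0000·(cos 3.2430 − cos 2.6180) = -2.2423

(-2.7025, -2.2423, 3.2430)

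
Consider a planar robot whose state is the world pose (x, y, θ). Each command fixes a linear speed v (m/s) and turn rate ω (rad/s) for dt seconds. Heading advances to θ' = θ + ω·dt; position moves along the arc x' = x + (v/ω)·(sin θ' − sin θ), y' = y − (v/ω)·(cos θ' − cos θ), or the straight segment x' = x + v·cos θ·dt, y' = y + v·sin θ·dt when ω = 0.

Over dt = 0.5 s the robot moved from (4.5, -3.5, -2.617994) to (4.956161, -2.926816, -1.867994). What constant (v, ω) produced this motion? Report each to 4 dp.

v = -1.5000, ω = 1.5000

Δθ = -1.867994 − -2.617994 = 0.750000
ω = Δθ/dt = 0.750000/0.5 = 1.5000
R = −Δy/(cos θ' − cos θ) = -1.0000
v = R·ω = -1.0000·1.5000 = -1.5000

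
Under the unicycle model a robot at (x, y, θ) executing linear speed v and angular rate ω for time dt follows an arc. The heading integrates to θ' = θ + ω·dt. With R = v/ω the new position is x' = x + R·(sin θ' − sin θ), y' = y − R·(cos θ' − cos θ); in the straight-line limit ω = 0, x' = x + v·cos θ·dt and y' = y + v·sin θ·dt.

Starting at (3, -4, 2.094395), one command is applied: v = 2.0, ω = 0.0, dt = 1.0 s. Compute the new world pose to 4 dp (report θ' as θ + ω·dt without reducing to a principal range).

θ' = 2.0944 + 0.0·1.0 = 2.0944
ω = 0 → straight: x' = 3 + 2.0·cos(2.0944)·1.0 = 2.0000
y' = -4 + 2.0·sin(2.0944)·1.0 = -2.2679

(2.0000, -2.2679, 2.0944)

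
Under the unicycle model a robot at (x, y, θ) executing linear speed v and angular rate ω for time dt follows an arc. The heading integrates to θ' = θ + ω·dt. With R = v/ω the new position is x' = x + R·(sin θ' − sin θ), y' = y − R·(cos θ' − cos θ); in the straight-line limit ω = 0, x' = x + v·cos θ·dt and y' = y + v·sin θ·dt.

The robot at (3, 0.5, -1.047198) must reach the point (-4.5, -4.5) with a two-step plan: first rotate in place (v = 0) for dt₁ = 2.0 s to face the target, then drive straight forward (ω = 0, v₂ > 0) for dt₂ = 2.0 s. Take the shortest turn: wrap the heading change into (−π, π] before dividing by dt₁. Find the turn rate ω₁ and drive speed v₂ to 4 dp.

heading to target = atan2(-4.5−0.5, -4.5−3) = -2.5536
Δθ = wrap(-2.5536 − -1.0472) = -1.5064; ω₁ = Δθ/dt₁ = -0.7532
distance = √((-4.5−3)² + (-4.5−0.5)²) = 9.0139; v₂ = distance/dt₂ = 4.5069

ω₁ = -0.7532, v₂ = 4.5069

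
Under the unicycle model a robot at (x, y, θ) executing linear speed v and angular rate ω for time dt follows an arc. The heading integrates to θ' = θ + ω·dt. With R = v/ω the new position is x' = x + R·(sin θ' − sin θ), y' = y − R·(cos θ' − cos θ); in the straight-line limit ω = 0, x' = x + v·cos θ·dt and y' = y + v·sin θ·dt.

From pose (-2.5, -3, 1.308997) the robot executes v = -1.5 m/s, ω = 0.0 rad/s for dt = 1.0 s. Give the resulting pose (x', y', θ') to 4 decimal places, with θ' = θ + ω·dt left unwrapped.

θ' = 1.3090 + 0.0·1.0 = 1.3090
ω = 0 → straight: x' = -2.5 + -1.5·cos(1.3090)·1.0 = -2.8882
y' = -3 + -1.5·sin(1.3090)·1.0 = -4.4489

(-2.8882, -4.4489, 1.3090)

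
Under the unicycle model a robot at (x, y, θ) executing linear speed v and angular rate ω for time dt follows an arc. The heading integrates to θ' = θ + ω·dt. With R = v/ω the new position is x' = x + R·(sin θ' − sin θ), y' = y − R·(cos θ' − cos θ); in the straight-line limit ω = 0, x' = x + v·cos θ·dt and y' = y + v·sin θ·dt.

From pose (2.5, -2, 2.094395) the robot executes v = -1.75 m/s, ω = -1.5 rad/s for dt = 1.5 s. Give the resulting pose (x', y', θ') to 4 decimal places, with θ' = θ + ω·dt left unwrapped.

(1.3088, -3.7359, -0.1556)

θ' = 2.0944 + -1.5·1.5 = -0.1556
R = v/ω = -1.75/-1.5 = 1.1667
x' = 2.5 + 1.1667·(sin -0.1556 − sin 2.0944) = 1.3088
y' = -2 − 1.1667·(cos -0.1556 − cos 2.0944) = -3.7359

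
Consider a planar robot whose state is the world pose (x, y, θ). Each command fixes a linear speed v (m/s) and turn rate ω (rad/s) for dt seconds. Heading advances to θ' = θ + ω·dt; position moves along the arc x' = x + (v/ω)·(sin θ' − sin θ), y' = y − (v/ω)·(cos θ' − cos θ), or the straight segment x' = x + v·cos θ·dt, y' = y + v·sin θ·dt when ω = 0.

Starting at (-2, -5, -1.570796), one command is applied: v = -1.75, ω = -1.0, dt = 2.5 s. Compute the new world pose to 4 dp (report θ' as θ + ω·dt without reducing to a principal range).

(1.1520, -3.9527, -4.0708)

θ' = -1.5708 + -1.0·2.5 = -4.0708
R = v/ω = -1.75/-1.0 = 1.7500
x' = -2 + 1.7500·(sin -4.0708 − sin -1.5708) = 1.1520
y' = -5 − 1.7500·(cos -4.0708 − cos -1.5708) = -3.9527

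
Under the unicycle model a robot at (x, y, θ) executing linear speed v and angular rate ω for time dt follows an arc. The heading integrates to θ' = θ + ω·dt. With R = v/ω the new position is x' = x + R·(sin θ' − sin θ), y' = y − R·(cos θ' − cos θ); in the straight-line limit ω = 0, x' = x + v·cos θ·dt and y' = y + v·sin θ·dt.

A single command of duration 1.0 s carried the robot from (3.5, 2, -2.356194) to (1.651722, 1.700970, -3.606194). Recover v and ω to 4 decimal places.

v = 2.0000, ω = -1.2500

Δθ = -3.606194 − -2.356194 = -1.250000
ω = Δθ/dt = -1.250000/1.0 = -1.2500
R = Δx/(sin θ' − sin θ) = -1.6000
v = R·ω = -1.6000·-1.2500 = 2.0000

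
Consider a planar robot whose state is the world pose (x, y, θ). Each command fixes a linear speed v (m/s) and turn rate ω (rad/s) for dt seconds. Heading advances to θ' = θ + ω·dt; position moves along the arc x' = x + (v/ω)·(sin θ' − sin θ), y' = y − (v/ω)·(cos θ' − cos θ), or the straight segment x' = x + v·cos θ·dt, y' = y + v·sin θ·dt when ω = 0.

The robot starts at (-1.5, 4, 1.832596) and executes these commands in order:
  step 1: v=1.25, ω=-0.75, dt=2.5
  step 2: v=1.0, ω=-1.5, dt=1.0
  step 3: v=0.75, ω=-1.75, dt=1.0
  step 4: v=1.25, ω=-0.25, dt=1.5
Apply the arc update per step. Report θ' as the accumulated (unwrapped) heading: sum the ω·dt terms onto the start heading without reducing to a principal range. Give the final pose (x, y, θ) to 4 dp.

step 1: θ'=-0.0424 (R=-1.6667) → pose (0.1805, 6.0965, -0.0424)
step 2: θ'=-1.5424 (R=-0.6667) → pose (0.8187, 5.4494, -1.5424)
step 3: θ'=-3.2924 (R=-0.4286) → pose (0.3259, 5.0135, -3.2924)
step 4: θ'=-3.6674 (R=-5.0000) → pose (-1.4325, 5.6322, -3.6674)

(-1.4325, 5.6322, -3.6674)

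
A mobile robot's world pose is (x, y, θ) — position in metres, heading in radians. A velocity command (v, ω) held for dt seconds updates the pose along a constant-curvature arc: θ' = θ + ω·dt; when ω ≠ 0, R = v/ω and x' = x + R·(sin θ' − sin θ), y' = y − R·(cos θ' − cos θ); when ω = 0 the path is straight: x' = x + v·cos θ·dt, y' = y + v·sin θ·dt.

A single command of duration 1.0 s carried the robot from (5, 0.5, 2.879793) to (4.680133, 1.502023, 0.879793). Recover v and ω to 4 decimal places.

v = 1.2500, ω = -2.0000

Δθ = 0.879793 − 2.879793 = -2.000000
ω = Δθ/dt = -2.000000/1.0 = -2.0000
R = −Δy/(cos θ' − cos θ) = -0.6250
v = R·ω = -0.6250·-2.0000 = 1.2500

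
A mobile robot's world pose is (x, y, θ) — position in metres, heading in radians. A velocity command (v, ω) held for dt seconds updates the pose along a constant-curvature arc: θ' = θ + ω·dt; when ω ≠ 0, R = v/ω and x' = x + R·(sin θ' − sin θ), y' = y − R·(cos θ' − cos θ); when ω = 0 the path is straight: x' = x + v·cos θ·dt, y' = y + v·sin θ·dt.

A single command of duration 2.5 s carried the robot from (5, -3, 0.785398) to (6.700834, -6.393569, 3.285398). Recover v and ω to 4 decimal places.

Δθ = 3.285398 − 0.785398 = 2.500000
ω = Δθ/dt = 2.500000/2.5 = 1.0000
R = −Δy/(cos θ' − cos θ) = -2.0000
v = R·ω = -2.0000·1.0000 = -2.0000

v = -2.0000, ω = 1.0000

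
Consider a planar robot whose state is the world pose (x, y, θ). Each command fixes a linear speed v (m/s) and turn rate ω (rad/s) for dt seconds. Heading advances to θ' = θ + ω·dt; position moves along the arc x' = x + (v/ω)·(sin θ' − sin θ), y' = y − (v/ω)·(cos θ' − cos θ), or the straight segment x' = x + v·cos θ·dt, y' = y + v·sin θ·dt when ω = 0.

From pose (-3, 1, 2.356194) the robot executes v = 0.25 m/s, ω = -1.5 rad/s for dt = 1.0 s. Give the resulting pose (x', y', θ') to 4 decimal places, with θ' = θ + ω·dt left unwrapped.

θ' = 2.3562 + -1.5·1.0 = 0.8562
R = v/ω = 0.25/-1.5 = -0.1667
x' = -3 + -0.1667·(sin 0.8562 − sin 2.3562) = -3.0080
y' = 1 − -0.1667·(cos 0.8562 − cos 2.3562) = 1.2271

(-3.0080, 1.2271, 0.8562)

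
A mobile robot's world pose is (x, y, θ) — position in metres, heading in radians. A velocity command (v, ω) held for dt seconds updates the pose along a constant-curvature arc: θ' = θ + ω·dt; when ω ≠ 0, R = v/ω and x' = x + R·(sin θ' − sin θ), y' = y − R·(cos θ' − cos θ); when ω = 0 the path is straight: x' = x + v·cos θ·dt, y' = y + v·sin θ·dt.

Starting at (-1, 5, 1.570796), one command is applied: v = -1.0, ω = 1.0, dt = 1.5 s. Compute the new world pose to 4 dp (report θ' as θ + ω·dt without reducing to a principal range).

θ' = 1.5708 + 1.0·1.5 = 3.0708
R = v/ω = -1.0/1.0 = -1.0000
x' = -1 + -1.0000·(sin 3.0708 − sin 1.5708) = -0.0707
y' = 5 − -1.0000·(cos 3.0708 − cos 1.5708) = 4.0025

(-0.0707, 4.0025, 3.0708)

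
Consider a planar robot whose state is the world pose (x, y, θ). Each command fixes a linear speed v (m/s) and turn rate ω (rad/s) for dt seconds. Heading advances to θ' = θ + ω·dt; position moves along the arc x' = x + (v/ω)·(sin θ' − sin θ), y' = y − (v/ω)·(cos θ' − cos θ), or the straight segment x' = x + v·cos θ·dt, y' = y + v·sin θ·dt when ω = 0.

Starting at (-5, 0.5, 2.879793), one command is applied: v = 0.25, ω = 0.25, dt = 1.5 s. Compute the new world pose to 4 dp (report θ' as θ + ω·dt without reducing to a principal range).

θ' = 2.8798 + 0.25·1.5 = 3.2548
R = v/ω = 0.25/0.25 = 1.0000
x' = -5 + 1.0000·(sin 3.2548 − sin 2.8798) = -5.3718
y' = 0.5 − 1.0000·(cos 3.2548 − cos 2.8798) = 0.5277

(-5.3718, 0.5277, 3.2548)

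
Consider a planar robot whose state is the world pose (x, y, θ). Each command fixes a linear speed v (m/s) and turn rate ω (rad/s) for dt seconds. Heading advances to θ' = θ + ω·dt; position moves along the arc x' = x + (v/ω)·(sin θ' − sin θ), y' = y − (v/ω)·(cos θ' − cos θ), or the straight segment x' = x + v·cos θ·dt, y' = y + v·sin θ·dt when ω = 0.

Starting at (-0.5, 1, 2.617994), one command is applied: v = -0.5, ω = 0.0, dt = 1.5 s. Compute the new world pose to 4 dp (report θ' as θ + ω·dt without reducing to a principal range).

(0.1495, 0.6250, 2.6180)

θ' = 2.6180 + 0.0·1.5 = 2.6180
ω = 0 → straight: x' = -0.5 + -0.5·cos(2.6180)·1.5 = 0.1495
y' = 1 + -0.5·sin(2.6180)·1.5 = 0.6250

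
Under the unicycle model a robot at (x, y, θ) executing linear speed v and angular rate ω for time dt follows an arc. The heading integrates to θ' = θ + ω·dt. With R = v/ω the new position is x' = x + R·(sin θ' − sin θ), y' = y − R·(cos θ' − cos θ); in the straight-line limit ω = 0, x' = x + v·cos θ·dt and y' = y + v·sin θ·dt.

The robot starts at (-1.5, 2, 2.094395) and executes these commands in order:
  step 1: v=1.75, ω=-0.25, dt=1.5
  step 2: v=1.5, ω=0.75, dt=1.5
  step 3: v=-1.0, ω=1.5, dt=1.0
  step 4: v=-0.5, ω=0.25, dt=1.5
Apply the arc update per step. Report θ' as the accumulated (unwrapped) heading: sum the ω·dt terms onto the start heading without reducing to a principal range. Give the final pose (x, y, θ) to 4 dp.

step 1: θ'=1.7194 (R=-7.0000) → pose (-2.3607, 4.4636, 1.7194)
step 2: θ'=2.8444 (R=2.0000) → pose (-3.7530, 6.0798, 2.8444)
step 3: θ'=4.3444 (R=-0.6667) → pose (-2.9357, 6.4775, 4.3444)
step 4: θ'=4.7194 (R=-2.0000) → pose (-2.8018, 7.2110, 4.7194)

(-2.8018, 7.2110, 4.7194)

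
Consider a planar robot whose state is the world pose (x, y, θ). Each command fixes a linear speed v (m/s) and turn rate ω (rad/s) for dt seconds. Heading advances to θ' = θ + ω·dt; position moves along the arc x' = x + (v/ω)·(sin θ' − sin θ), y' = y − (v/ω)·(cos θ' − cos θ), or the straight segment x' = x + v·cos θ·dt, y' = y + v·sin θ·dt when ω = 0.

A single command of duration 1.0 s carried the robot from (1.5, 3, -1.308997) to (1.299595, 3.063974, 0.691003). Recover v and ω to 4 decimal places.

v = -0.2500, ω = 2.0000

Δθ = 0.691003 − -1.308997 = 2.000000
ω = Δθ/dt = 2.000000/1.0 = 2.0000
R = Δx/(sin θ' − sin θ) = -0.1250
v = R·ω = -0.1250·2.0000 = -0.2500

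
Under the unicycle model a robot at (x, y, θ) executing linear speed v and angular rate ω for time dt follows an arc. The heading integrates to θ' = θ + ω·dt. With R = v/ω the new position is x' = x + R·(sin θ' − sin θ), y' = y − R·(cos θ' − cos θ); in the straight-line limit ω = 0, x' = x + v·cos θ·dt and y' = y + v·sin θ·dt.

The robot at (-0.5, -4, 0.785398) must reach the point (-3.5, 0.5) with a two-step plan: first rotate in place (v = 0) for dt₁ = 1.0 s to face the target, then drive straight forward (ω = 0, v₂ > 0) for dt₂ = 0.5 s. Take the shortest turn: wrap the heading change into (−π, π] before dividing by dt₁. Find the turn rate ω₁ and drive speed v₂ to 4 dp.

ω₁ = 1.3734, v₂ = 10.8167

heading to target = atan2(0.5−-4, -3.5−-0.5) = 2.1588
Δθ = wrap(2.1588 − 0.7854) = 1.3734; ω₁ = Δθ/dt₁ = 1.3734
distance = √((-3.5−-0.5)² + (0.5−-4)²) = 5.4083; v₂ = distance/dt₂ = 10.8167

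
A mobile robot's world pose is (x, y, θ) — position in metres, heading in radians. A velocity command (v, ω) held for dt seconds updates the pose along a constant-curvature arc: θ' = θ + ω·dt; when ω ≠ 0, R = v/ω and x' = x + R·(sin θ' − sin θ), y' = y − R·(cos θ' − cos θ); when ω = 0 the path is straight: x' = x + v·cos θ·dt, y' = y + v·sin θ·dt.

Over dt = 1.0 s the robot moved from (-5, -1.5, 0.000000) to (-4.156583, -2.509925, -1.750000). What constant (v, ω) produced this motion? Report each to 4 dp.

Δθ = -1.750000 − 0.000000 = -1.750000
ω = Δθ/dt = -1.750000/1.0 = -1.7500
R = −Δy/(cos θ' − cos θ) = -0.8571
v = R·ω = -0.8571·-1.7500 = 1.5000

v = 1.5000, ω = -1.7500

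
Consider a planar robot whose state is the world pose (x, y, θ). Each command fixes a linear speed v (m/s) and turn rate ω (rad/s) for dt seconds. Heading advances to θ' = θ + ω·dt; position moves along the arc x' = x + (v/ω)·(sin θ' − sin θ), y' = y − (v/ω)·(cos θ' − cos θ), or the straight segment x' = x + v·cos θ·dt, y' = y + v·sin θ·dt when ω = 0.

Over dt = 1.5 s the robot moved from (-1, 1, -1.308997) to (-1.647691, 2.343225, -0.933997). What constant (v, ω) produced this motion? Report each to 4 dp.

v = -1.0000, ω = 0.2500

Δθ = -0.933997 − -1.308997 = 0.375000
ω = Δθ/dt = 0.375000/1.5 = 0.2500
R = −Δy/(cos θ' − cos θ) = -4.0000
v = R·ω = -4.0000·0.2500 = -1.0000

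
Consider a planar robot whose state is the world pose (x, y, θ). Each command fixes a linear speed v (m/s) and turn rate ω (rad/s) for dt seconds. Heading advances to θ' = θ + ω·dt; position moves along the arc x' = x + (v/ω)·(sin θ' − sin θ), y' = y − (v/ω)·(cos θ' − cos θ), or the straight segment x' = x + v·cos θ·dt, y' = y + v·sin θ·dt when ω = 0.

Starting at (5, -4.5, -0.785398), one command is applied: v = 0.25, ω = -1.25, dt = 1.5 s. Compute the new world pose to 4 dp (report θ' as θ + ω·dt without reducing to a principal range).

θ' = -0.7854 + -1.25·1.5 = -2.6604
R = v/ω = 0.25/-1.25 = -0.2000
x' = 5 + -0.2000·(sin -2.6604 − sin -0.7854) = 4.9511
y' = -4.5 − -0.2000·(cos -2.6604 − cos -0.7854) = -4.8187

(4.9511, -4.8187, -2.6604)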